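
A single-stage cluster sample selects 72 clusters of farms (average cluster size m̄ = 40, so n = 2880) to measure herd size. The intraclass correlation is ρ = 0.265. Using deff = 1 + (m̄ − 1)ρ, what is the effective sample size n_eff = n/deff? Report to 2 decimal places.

254.08

deff = 1 + (40 − 1)·0.265 = 1 + 10.335 = 11.335.
n_eff = 2880 / 11.335 = 254.08.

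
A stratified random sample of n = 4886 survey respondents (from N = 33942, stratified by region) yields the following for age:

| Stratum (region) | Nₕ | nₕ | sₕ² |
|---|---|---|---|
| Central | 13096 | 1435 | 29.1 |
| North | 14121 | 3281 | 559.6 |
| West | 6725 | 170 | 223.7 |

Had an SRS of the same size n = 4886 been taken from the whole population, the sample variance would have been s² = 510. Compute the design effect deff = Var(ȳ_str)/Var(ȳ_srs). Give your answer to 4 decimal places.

0.8472

Var(ȳ_str) = Σ Wₕ²(1−fₕ)sₕ²/nₕ with Wₕ = Nₕ/33942:
  Central: (13096/33942)²·(1−1435/13096)·29.1/1435 = 0.0026880707
  North: (14121/33942)²·(1−3281/14121)·559.6/3281 = 0.022661641
  West: (6725/33942)²·(1−170/6725)·223.7/170 = 0.050350894
  → Var(ȳ_str) = 0.075700606.
Var(ȳ_srs) = (1 − 4886/33942)·510/4886 = 0.089354229.
deff = 0.075700606 / 0.089354229 = 0.8472.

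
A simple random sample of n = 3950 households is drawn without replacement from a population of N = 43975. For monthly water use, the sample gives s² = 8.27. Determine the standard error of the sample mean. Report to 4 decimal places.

0.0437

Under SRS without replacement, Var(ȳ) = (1 − f)·s²/n with f = n/N = 3950/43975 = 0.08982376.
Var(ȳ) = (1 − 0.08982376)·8.27/3950 = 0.91017624·0.0020936709 = 0.0019056095.
SE(ȳ) = √(0.0019056095) = 0.0437.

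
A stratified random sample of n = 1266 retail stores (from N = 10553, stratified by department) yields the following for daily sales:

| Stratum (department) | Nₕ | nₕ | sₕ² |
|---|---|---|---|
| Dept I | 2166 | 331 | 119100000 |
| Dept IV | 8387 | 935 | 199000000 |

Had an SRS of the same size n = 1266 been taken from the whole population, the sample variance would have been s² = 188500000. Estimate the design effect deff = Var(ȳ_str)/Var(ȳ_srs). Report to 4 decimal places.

1.0096

Var(ȳ_str) = Σ Wₕ²(1−fₕ)sₕ²/nₕ with Wₕ = Nₕ/10553:
  Dept I: (2166/10553)²·(1−331/2166)·119100000/331 = 12841.815
  Dept IV: (8387/10553)²·(1−935/8387)·199000000/935 = 119445.3
  → Var(ȳ_str) = 132287.12.
Var(ȳ_srs) = (1 − 1266/10553)·188500000/1266 = 131031.94.
deff = 132287.12 / 131031.94 = 1.0096.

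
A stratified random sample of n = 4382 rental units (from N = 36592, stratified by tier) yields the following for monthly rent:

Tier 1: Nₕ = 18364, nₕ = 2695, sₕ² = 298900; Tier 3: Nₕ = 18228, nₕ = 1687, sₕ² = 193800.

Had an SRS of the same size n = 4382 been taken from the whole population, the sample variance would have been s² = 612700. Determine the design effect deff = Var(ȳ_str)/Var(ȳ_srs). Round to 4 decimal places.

Var(ȳ_str) = Σ Wₕ²(1−fₕ)sₕ²/nₕ with Wₕ = Nₕ/36592:
  Tier 1: (18364/36592)²·(1−2695/18364)·298900/2695 = 23.834356
  Tier 3: (18228/36592)²·(1−1687/18228)·193800/1687 = 25.868258
  → Var(ȳ_str) = 49.702614.
Var(ȳ_srs) = (1 − 4382/36592)·612700/4382 = 123.0779.
deff = 49.702614 / 123.0779 = 0.4038.

0.4038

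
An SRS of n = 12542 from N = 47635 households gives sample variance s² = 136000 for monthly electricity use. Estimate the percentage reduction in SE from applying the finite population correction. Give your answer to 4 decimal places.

14.1684

f = n/N = 12542/47635 = 0.26329380.
SE_no-fpc = √(s²/n) = 3.292957; SE_fpc = √((1−f)s²/n) = 2.8263974.
Ratio = √(1−f) = 0.85831591. Reduction = 100·(1 − 0.85831591) = 14.1684%.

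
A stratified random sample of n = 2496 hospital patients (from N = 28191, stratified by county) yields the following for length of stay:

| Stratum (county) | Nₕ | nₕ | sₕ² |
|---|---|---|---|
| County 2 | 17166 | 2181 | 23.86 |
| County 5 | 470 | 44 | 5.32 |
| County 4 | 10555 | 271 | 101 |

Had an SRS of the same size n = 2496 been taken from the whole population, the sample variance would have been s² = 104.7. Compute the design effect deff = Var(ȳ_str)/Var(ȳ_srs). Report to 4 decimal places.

1.4248

Var(ȳ_str) = Σ Wₕ²(1−fₕ)sₕ²/nₕ with Wₕ = Nₕ/28191:
  County 2: (17166/28191)²·(1−2181/17166)·23.86/2181 = 0.003540949
  County 5: (470/28191)²·(1−44/470)·5.32/44 = 3.0461091 × 10^-5
  County 4: (10555/28191)²·(1−271/10555)·101/271 = 0.050903943
  → Var(ȳ_str) = 0.054475353.
Var(ȳ_srs) = (1 − 2496/28191)·104.7/2496 = 0.038233164.
deff = 0.054475353 / 0.038233164 = 1.4248.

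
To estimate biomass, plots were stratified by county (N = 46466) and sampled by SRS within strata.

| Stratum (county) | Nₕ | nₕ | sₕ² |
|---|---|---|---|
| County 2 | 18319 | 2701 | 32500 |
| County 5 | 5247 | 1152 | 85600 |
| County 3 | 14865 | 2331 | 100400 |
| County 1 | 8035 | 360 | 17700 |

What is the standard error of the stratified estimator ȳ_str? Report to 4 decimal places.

2.7304

Var(ȳ_str) = Σₕ Wₕ²(1 − fₕ)sₕ²/nₕ with Wₕ = Nₕ/N, N = 46466.
County 2: Wₕ = 0.39424525; term = 0.39424525²·(1 − 0.14744255)·32500/2701 = 1.5944664.
County 5: Wₕ = 0.11292128; term = 0.11292128²·(1 − 0.21955403)·85600/1152 = 0.73946169.
County 3: Wₕ = 0.31991133; term = 0.31991133²·(1 − 0.15681130)·100400/2331 = 3.7168537.
County 1: Wₕ = 0.17292214; term = 0.17292214²·(1 − 0.04480398)·17700/360 = 1.4043147.
Sum = 7.4550965.
SE = √(7.4550965) = 2.7304.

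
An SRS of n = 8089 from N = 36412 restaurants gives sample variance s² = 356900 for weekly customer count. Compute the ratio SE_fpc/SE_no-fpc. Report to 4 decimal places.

0.8820

f = n/N = 8089/36412 = 0.22215204.
SE_no-fpc = √(s²/n) = 6.6424127; SE_fpc = √((1−f)s²/n) = 5.8583217.
Ratio = √(1−f) = 0.88195689.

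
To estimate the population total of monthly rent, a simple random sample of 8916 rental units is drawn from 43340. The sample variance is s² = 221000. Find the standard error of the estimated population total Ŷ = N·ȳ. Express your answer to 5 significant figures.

Var(Ŷ) = N²·Var(ȳ) = N²·(1 − n/N)·s²/n.
f = 8916/43340 = 0.20572220; Var(ȳ) = 0.79427780·221000/8916 = 19.687684.
Var(Ŷ) = 43340² · 19.687684 = 3.6980471 × 10^10.
SE(Ŷ) = √(3.6980471 × 10^10) = 192300.

192300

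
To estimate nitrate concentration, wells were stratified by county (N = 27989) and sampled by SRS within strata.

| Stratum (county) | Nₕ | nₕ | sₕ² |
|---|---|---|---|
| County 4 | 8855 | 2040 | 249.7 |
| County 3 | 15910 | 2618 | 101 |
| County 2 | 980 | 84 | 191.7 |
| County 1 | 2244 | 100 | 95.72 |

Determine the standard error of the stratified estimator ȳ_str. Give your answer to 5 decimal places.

Var(ȳ_str) = Σₕ Wₕ²(1 − fₕ)sₕ²/nₕ with Wₕ = Nₕ/N, N = 27989.
County 4: Wₕ = 0.31637429; term = 0.31637429²·(1 − 0.23037832)·249.7/2040 = 0.0094290521.
County 3: Wₕ = 0.56843760; term = 0.56843760²·(1 − 0.16455060)·101/2618 = 0.010414477.
County 2: Wₕ = 0.03501376; term = 0.03501376²·(1 − 0.08571429)·191.7/84 = 0.0025580095.
County 1: Wₕ = 0.08017435; term = 0.08017435²·(1 − 0.04456328)·95.72/100 = 0.0058786223.
Sum = 0.028280161.
SE = √(0.028280161) = 0.16817.

0.16817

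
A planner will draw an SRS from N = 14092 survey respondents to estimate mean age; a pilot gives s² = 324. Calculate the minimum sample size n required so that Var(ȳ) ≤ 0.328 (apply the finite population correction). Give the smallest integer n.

924

Without fpc, n₀ = s²/D = 324/0.328 = 987.8049.
With fpc, (1 − n/N)·s²/n ≤ D requires n ≥ n₀/(1 + n₀/N) = 987.8049/(1 + 987.8049/14092) = 923.0986.
Rounding up, n = 924.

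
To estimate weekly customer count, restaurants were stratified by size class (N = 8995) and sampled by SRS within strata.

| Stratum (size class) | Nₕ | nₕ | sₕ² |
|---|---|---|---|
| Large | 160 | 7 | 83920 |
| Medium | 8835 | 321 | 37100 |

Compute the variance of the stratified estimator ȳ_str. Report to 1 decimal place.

111.1

Var(ȳ_str) = Σₕ Wₕ²(1 − fₕ)sₕ²/nₕ with Wₕ = Nₕ/N, N = 8995.
Large: Wₕ = 0.01778766; term = 0.01778766²·(1 − 0.04375000)·83920/7 = 3.6272418.
Medium: Wₕ = 0.98221234; term = 0.98221234²·(1 − 0.03633277)·37100/321 = 107.45008.
Sum = 111.07732.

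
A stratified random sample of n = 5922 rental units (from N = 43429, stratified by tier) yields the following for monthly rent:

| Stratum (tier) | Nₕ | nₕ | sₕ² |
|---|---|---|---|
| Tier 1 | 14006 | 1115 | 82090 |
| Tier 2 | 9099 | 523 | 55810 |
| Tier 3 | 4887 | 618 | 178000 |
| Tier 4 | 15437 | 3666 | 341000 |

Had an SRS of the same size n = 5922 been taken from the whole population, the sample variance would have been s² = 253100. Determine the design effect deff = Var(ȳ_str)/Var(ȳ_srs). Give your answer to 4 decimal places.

0.6397

Var(ȳ_str) = Σ Wₕ²(1−fₕ)sₕ²/nₕ with Wₕ = Nₕ/43429:
  Tier 1: (14006/43429)²·(1−1115/14006)·82090/1115 = 7.0478469
  Tier 2: (9099/43429)²·(1−523/9099)·55810/523 = 4.4149838
  Tier 3: (4887/43429)²·(1−618/4887)·178000/618 = 3.1859603
  Tier 4: (15437/43429)²·(1−3666/15437)·341000/3666 = 8.9614549
  → Var(ȳ_str) = 23.610246.
Var(ȳ_srs) = (1 − 5922/43429)·253100/5922 = 36.911037.
deff = 23.610246 / 36.911037 = 0.6397.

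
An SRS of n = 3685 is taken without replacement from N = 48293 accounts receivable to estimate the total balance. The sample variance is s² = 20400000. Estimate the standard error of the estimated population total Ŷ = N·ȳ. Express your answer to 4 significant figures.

3.453 × 10^6

Var(Ŷ) = N²·Var(ȳ) = N²·(1 − n/N)·s²/n.
f = 3685/48293 = 0.07630505; Var(ȳ) = 0.92369495·20400000/3685 = 5113.5351.
Var(Ŷ) = 48293² · 5113.5351 = 1.1925857 × 10^13.
SE(Ŷ) = √(1.1925857 × 10^13) = 3.453 × 10^6.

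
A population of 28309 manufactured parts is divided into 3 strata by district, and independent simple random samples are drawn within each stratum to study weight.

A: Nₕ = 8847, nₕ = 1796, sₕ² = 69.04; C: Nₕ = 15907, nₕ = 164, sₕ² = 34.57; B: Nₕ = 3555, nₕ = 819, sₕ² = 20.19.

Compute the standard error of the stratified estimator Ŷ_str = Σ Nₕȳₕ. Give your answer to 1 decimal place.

Var(Ŷ_str) = Σₕ Nₕ²(1 − fₕ)sₕ²/nₕ.
A: 8847²·(1 − 1796/8847)·69.04/1796 = 2.3979559 × 10^6.
C: 15907²·(1 − 164/15907)·34.57/164 = 5.2787526 × 10^7.
B: 3555²·(1 − 819/3555)·20.19/819 = 239777.33.
Sum = 5.5425259 × 10^7.
SE = √(5.5425259 × 10^7) = 7444.8.

7444.8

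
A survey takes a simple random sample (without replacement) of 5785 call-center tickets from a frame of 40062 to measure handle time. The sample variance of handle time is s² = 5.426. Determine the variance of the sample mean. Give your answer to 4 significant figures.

8.025 × 10^-4

Under SRS without replacement, Var(ȳ) = (1 − f)·s²/n with f = n/N = 5785/40062 = 0.14440118.
Var(ȳ) = (1 − 0.14440118)·5.426/5785 = 0.85559882·9.3794296 × 10^-4 = 8.0250289 × 10^-4.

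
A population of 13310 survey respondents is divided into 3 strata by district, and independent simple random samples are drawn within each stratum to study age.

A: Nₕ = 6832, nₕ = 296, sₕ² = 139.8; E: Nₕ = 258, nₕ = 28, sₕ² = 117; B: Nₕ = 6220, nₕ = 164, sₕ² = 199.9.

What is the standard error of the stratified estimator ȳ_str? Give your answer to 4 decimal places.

Var(ȳ_str) = Σₕ Wₕ²(1 − fₕ)sₕ²/nₕ with Wₕ = Nₕ/N, N = 13310.
A: Wₕ = 0.51329827; term = 0.51329827²·(1 − 0.04332553)·139.8/296 = 0.11904722.
E: Wₕ = 0.01938392; term = 0.01938392²·(1 − 0.10852713)·117/28 = 0.0013996494.
B: Wₕ = 0.46731781; term = 0.46731781²·(1 − 0.02636656)·199.9/164 = 0.2591726.
Sum = 0.37961947.
SE = √(0.37961947) = 0.6161.

0.6161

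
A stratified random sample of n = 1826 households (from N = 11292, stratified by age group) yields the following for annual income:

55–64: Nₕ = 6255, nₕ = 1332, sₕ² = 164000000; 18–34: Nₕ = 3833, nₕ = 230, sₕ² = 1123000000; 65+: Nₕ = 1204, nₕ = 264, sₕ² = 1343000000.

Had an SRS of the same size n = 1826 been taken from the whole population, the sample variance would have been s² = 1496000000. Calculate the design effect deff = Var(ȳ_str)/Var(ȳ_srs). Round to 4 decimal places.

Var(ȳ_str) = Σ Wₕ²(1−fₕ)sₕ²/nₕ with Wₕ = Nₕ/11292:
  55–64: (6255/11292)²·(1−1332/6255)·164000000/1332 = 29734.116
  18–34: (3833/11292)²·(1−230/3833)·1123000000/230 = 528826.56
  65+: (1204/11292)²·(1−264/1204)·1343000000/264 = 45152.8
  → Var(ȳ_str) = 603713.48.
Var(ȳ_srs) = (1 − 1826/11292)·1496000000/1826 = 686793.93.
deff = 603713.48 / 686793.93 = 0.8790.

0.8790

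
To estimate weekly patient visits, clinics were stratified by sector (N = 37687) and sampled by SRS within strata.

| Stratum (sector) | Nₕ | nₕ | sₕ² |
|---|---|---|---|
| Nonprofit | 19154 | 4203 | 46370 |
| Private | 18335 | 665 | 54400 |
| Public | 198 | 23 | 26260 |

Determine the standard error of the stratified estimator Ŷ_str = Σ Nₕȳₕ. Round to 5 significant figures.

172340

Var(Ŷ_str) = Σₕ Nₕ²(1 − fₕ)sₕ²/nₕ.
Nonprofit: 19154²·(1 − 4203/19154)·46370/4203 = 3.1594205 × 10^9.
Private: 18335²·(1 − 665/18335)·54400/665 = 2.6502981 × 10^10.
Public: 198²·(1 − 23/198)·26260/23 = 3.9561261 × 10^7.
Sum = 2.9701963 × 10^10.
SE = √(2.9701963 × 10^10) = 172340.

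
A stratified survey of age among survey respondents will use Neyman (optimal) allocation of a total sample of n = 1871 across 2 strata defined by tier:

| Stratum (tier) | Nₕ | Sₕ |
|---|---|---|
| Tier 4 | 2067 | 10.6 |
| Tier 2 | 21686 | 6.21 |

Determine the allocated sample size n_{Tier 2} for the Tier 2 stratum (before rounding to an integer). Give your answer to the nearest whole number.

1609

Neyman allocation: nₕ = n·NₕSₕ / Σⱼ NⱼSⱼ.
Σ NⱼSⱼ = 2067·10.6 + 21686·6.21 = 156580.26.
n_{Tier 2} = 1871·21686·6.21 / 156580.26 = 1609.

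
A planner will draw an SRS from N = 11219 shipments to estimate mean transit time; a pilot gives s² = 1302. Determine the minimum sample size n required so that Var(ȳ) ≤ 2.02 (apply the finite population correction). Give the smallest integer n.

610

Without fpc, n₀ = s²/D = 1302/2.02 = 644.5545.
With fpc, (1 − n/N)·s²/n ≤ D requires n ≥ n₀/(1 + n₀/N) = 644.5545/(1 + 644.5545/11219) = 609.5354.
Rounding up, n = 610.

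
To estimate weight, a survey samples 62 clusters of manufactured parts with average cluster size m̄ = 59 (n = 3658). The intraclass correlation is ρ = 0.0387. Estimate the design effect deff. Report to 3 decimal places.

3.245

deff = 1 + (59 − 1)·0.0387 = 1 + 2.2446 = 3.2446.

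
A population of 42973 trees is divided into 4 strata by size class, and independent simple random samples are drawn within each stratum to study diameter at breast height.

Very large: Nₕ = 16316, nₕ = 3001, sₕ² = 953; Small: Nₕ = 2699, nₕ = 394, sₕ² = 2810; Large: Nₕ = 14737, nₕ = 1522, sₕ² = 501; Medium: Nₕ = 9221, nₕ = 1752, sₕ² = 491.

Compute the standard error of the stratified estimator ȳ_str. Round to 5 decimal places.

Var(ȳ_str) = Σₕ Wₕ²(1 − fₕ)sₕ²/nₕ with Wₕ = Nₕ/N, N = 42973.
Very large: Wₕ = 0.37968026; term = 0.37968026²·(1 − 0.18392988)·953/3001 = 0.037358586.
Small: Wₕ = 0.06280688; term = 0.06280688²·(1 − 0.14597999)·2810/394 = 0.024026614.
Large: Wₕ = 0.34293626; term = 0.34293626²·(1 − 0.10327746)·501/1522 = 0.034714265.
Medium: Wₕ = 0.21457659; term = 0.21457659²·(1 − 0.19000108)·491/1752 = 0.010451931.
Sum = 0.1065514.
SE = √(0.1065514) = 0.32642.

0.32642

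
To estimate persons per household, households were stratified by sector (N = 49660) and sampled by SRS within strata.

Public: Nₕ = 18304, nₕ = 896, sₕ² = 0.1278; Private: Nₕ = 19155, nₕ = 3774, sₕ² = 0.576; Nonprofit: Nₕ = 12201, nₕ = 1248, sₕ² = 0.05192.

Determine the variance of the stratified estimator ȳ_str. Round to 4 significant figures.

3.892 × 10^-5

Var(ȳ_str) = Σₕ Wₕ²(1 − fₕ)sₕ²/nₕ with Wₕ = Nₕ/N, N = 49660.
Public: Wₕ = 0.36858639; term = 0.36858639²·(1 − 0.04895105)·0.1278/896 = 1.8429107 × 10^-5.
Private: Wₕ = 0.38572292; term = 0.38572292²·(1 − 0.19702428)·0.576/3774 = 1.8233661 × 10^-5.
Nonprofit: Wₕ = 0.24569070; term = 0.24569070²·(1 − 0.10228670)·0.05192/1248 = 2.2544218 × 10^-6.
Sum = 3.891719 × 10^-5.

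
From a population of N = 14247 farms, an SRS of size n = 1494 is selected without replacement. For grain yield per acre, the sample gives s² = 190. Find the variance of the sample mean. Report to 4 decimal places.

Under SRS without replacement, Var(ȳ) = (1 − f)·s²/n with f = n/N = 1494/14247 = 0.10486418.
Var(ȳ) = (1 − 0.10486418)·190/1494 = 0.89513582·0.12717537 = 0.11383923.

0.1138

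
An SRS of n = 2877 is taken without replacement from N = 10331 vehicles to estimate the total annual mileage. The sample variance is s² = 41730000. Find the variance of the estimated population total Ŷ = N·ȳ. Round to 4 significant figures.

Var(Ŷ) = N²·Var(ȳ) = N²·(1 − n/N)·s²/n.
f = 2877/10331 = 0.27848224; Var(ȳ) = 0.72151776·41730000/2877 = 10465.393.
Var(Ŷ) = 10331² · 10465.393 = 1.1169668 × 10^12.

1.117 × 10^12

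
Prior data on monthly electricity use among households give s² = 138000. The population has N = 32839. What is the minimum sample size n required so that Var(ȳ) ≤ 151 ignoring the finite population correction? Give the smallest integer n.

914

Without fpc, n₀ = s²/D = 138000/151 = 913.9073.
Rounding up, n = 914.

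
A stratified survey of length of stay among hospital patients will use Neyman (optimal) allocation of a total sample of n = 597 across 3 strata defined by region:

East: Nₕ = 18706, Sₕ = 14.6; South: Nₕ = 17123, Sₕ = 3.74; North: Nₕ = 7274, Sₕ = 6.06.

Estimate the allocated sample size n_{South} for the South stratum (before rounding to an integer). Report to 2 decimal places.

100.29

Neyman allocation: nₕ = n·NₕSₕ / Σⱼ NⱼSⱼ.
Σ NⱼSⱼ = 18706·14.6 + 17123·3.74 + 7274·6.06 = 381228.06.
n_{South} = 597·17123·3.74 / 381228.06 = 100.29.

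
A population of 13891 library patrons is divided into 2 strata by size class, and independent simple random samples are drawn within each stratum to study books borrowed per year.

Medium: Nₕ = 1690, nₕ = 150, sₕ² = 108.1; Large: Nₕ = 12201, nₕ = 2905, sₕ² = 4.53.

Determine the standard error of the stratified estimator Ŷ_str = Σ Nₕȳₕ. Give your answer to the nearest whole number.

1433

Var(Ŷ_str) = Σₕ Nₕ²(1 − fₕ)sₕ²/nₕ.
Medium: 1690²·(1 − 150/1690)·108.1/150 = 1.8756071 × 10^6.
Large: 12201²·(1 − 2905/12201)·4.53/2905 = 176865.7.
Sum = 2.0524728 × 10^6.
SE = √(2.0524728 × 10^6) = 1433.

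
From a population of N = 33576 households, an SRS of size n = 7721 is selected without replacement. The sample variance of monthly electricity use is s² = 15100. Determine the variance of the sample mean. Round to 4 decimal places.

1.5060

Under SRS without replacement, Var(ȳ) = (1 − f)·s²/n with f = n/N = 7721/33576 = 0.22995592.
Var(ȳ) = (1 − 0.22995592)·15100/7721 = 0.77004408·1.9557052 = 1.5059792.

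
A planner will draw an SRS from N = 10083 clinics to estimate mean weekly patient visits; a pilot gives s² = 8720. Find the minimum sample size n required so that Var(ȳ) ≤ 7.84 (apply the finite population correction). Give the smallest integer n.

Without fpc, n₀ = s²/D = 8720/7.84 = 1112.2449.
With fpc, (1 − n/N)·s²/n ≤ D requires n ≥ n₀/(1 + n₀/N) = 1112.2449/(1 + 1112.2449/10083) = 1001.7436.
Rounding up, n = 1002.

1002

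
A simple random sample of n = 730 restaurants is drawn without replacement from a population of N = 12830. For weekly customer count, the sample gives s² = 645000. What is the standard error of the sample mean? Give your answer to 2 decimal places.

Under SRS without replacement, Var(ȳ) = (1 − f)·s²/n with f = n/N = 730/12830 = 0.05689790.
Var(ȳ) = (1 − 0.05689790)·645000/730 = 0.94310210·883.56164 = 833.28885.
SE(ȳ) = √(833.28885) = 28.87.

28.87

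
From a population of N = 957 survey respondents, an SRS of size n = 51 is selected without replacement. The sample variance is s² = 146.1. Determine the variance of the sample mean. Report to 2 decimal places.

2.71

Under SRS without replacement, Var(ȳ) = (1 − f)·s²/n with f = n/N = 51/957 = 0.05329154.
Var(ȳ) = (1 − 0.05329154)·146.1/51 = 0.94670846·2.8647059 = 2.7120413.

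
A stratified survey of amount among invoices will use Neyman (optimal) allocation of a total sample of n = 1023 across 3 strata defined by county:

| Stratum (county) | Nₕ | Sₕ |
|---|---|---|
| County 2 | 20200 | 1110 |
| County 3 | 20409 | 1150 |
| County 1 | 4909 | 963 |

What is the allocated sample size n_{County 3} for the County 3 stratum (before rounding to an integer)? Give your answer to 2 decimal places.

474.32

Neyman allocation: nₕ = n·NₕSₕ / Σⱼ NⱼSⱼ.
Σ NⱼSⱼ = 20200·1110 + 20409·1150 + 4909·963 = 5.0619717 × 10^7.
n_{County 3} = 1023·20409·1150 / (5.0619717 × 10^7) = 474.32.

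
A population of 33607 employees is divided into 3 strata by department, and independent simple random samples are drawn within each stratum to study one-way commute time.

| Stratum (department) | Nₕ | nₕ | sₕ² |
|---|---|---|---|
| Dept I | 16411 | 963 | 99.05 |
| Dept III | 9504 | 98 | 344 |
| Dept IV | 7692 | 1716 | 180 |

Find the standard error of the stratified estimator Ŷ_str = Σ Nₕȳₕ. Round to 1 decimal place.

Var(Ŷ_str) = Σₕ Nₕ²(1 − fₕ)sₕ²/nₕ.
Dept I: 16411²·(1 − 963/16411)·99.05/963 = 2.6075671 × 10^7.
Dept III: 9504²·(1 − 98/9504)·344/98 = 3.1379337 × 10^8.
Dept IV: 7692²·(1 − 1716/7692)·180/1716 = 4.8217544 × 10^6.
Sum = 3.446908 × 10^8.
SE = √(3.446908 × 10^8) = 18565.9.

18565.9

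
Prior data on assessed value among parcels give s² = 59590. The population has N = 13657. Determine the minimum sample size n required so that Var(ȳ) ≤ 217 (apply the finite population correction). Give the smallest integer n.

Without fpc, n₀ = s²/D = 59590/217 = 274.6083.
With fpc, (1 − n/N)·s²/n ≤ D requires n ≥ n₀/(1 + n₀/N) = 274.6083/(1 + 274.6083/13657) = 269.1954.
Rounding up, n = 270.

270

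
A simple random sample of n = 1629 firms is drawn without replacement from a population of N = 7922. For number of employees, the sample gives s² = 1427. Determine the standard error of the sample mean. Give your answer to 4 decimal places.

0.8342

Under SRS without replacement, Var(ȳ) = (1 − f)·s²/n with f = n/N = 1629/7922 = 0.20562989.
Var(ȳ) = (1 − 0.20562989)·1427/1629 = 0.79437011·0.87599754 = 0.69586626.
SE(ȳ) = √(0.69586626) = 0.8342.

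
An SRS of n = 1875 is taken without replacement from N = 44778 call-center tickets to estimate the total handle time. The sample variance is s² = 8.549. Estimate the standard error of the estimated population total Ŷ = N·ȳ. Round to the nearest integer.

Var(Ŷ) = N²·Var(ȳ) = N²·(1 − n/N)·s²/n.
f = 1875/44778 = 0.04187324; Var(ȳ) = 0.95812676·8.549/1875 = 0.004368547.
Var(Ŷ) = 44778² · 0.004368547 = 8.7592394 × 10^6.
SE(Ŷ) = √(8.7592394 × 10^6) = 2960.

2960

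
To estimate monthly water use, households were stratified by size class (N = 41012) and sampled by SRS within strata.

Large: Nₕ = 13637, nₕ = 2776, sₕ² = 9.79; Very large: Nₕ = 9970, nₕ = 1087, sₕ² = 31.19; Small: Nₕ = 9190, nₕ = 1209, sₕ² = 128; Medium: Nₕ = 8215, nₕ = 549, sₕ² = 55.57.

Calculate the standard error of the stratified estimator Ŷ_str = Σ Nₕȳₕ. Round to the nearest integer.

4148

Var(Ŷ_str) = Σₕ Nₕ²(1 − fₕ)sₕ²/nₕ.
Large: 13637²·(1 − 2776/13637)·9.79/2776 = 522338.32.
Very large: 9970²·(1 − 1087/9970)·31.19/1087 = 2.5412106 × 10^6.
Small: 9190²·(1 − 1209/9190)·128/1209 = 7.7652688 × 10^6.
Medium: 8215²·(1 − 549/8215)·55.57/549 = 6.3744752 × 10^6.
Sum = 1.7203293 × 10^7.
SE = √(1.7203293 × 10^7) = 4148.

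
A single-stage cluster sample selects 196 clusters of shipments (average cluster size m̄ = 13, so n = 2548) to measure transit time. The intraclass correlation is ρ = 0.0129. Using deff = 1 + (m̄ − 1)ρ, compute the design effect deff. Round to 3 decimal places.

deff = 1 + (13 − 1)·0.0129 = 1 + 0.1548 = 1.1548.

1.155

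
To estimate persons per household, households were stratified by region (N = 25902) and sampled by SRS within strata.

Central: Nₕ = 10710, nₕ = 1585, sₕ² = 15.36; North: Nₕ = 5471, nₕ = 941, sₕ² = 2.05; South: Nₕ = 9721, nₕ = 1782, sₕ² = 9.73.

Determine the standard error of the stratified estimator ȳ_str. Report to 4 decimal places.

Var(ȳ_str) = Σₕ Wₕ²(1 − fₕ)sₕ²/nₕ with Wₕ = Nₕ/N, N = 25902.
Central: Wₕ = 0.41348158; term = 0.41348158²·(1 − 0.14799253)·15.36/1585 = 0.0014116196.
North: Wₕ = 0.21121921; term = 0.21121921²·(1 − 0.17199781)·2.05/941 = 8.0475291 × 10^-5.
South: Wₕ = 0.37529920; term = 0.37529920²·(1 − 0.18331447)·9.73/1782 = 6.2808047 × 10^-4.
Sum = 0.0021201754.
SE = √(0.0021201754) = 0.0460.

0.0460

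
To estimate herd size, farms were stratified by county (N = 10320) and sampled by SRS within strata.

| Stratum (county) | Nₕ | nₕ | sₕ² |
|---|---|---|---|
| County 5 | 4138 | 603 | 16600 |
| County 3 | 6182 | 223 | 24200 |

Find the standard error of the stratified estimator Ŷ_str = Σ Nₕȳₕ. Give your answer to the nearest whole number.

Var(Ŷ_str) = Σₕ Nₕ²(1 − fₕ)sₕ²/nₕ.
County 5: 4138²·(1 − 603/4138)·16600/603 = 4.0268985 × 10^8.
County 3: 6182²·(1 − 223/6182)·24200/223 = 3.9977248 × 10^9.
Sum = 4.4004147 × 10^9.
SE = √(4.4004147 × 10^9) = 66336.

66336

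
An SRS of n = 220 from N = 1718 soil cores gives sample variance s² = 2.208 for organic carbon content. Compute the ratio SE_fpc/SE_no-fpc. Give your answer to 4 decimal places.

0.9338

f = n/N = 220/1718 = 0.12805588.
SE_no-fpc = √(s²/n) = 0.10018165; SE_fpc = √((1−f)s²/n) = 0.093547572.
Ratio = √(1−f) = 0.93377948.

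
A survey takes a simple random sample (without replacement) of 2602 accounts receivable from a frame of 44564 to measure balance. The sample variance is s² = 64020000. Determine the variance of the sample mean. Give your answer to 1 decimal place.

23167.6

Under SRS without replacement, Var(ȳ) = (1 − f)·s²/n with f = n/N = 2602/44564 = 0.05838794.
Var(ȳ) = (1 − 0.05838794)·64020000/2602 = 0.94161206·24604.151 = 23167.565.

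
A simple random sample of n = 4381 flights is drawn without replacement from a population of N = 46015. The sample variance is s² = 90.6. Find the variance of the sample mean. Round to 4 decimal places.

0.0187

Under SRS without replacement, Var(ȳ) = (1 − f)·s²/n with f = n/N = 4381/46015 = 0.09520808.
Var(ȳ) = (1 − 0.09520808)·90.6/4381 = 0.90479192·0.02068021 = 0.018711287.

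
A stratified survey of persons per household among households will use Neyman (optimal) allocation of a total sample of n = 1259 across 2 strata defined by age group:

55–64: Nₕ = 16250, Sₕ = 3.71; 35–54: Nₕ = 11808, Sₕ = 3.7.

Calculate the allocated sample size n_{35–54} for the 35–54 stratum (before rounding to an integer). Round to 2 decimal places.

Neyman allocation: nₕ = n·NₕSₕ / Σⱼ NⱼSⱼ.
Σ NⱼSⱼ = 16250·3.71 + 11808·3.7 = 103977.1.
n_{35–54} = 1259·11808·3.7 / 103977.1 = 529.01.

529.01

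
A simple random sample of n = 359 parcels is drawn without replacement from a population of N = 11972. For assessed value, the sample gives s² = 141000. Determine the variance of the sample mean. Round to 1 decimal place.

381.0

Under SRS without replacement, Var(ȳ) = (1 − f)·s²/n with f = n/N = 359/11972 = 0.02998664.
Var(ȳ) = (1 − 0.02998664)·141000/359 = 0.97001336·392.75766 = 380.98018.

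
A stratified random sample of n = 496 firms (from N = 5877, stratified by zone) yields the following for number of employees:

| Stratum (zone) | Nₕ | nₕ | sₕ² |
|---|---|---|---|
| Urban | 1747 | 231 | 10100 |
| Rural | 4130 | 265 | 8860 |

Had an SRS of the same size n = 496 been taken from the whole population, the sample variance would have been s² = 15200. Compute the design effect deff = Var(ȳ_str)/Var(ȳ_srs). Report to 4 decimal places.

Var(ȳ_str) = Σ Wₕ²(1−fₕ)sₕ²/nₕ with Wₕ = Nₕ/5877:
  Urban: (1747/5877)²·(1−231/1747)·10100/231 = 3.3526647
  Rural: (4130/5877)²·(1−265/4130)·8860/265 = 15.451691
  → Var(ȳ_str) = 18.804356.
Var(ȳ_srs) = (1 − 496/5877)·15200/496 = 28.058808.
deff = 18.804356 / 28.058808 = 0.6702.

0.6702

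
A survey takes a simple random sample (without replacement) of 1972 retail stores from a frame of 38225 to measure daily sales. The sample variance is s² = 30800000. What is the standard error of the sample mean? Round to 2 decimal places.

121.71

Under SRS without replacement, Var(ȳ) = (1 − f)·s²/n with f = n/N = 1972/38225 = 0.05158927.
Var(ȳ) = (1 − 0.05158927)·30800000/1972 = 0.94841073·15618.661 = 14812.906.
SE(ȳ) = √(14812.906) = 121.71.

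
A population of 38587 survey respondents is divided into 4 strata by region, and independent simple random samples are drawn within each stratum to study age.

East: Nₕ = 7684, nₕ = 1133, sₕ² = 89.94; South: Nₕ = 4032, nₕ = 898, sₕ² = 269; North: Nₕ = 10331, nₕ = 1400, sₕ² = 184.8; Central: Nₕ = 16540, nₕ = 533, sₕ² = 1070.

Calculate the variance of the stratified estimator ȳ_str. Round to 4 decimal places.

0.3704

Var(ȳ_str) = Σₕ Wₕ²(1 − fₕ)sₕ²/nₕ with Wₕ = Nₕ/N, N = 38587.
East: Wₕ = 0.19913442; term = 0.19913442²·(1 − 0.14744925)·89.94/1133 = 0.0026837119.
South: Wₕ = 0.10449115; term = 0.10449115²·(1 − 0.22271825)·269/898 = 0.0025422217.
North: Wₕ = 0.26773266; term = 0.26773266²·(1 − 0.13551447)·184.8/1400 = 0.0081796431.
Central: Wₕ = 0.42864177; term = 0.42864177²·(1 − 0.03222491)·1070/533 = 0.35696036.
Sum = 0.37036594.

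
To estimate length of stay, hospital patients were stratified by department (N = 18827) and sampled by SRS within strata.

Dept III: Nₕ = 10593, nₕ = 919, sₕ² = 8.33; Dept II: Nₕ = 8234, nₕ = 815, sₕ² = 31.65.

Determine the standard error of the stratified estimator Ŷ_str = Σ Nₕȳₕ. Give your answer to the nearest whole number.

1817

Var(Ŷ_str) = Σₕ Nₕ²(1 − fₕ)sₕ²/nₕ.
Dept III: 10593²·(1 − 919/10593)·8.33/919 = 928869.16.
Dept II: 8234²·(1 − 815/8234)·31.65/815 = 2.3723149 × 10^6.
Sum = 3.3011841 × 10^6.
SE = √(3.3011841 × 10^6) = 1817.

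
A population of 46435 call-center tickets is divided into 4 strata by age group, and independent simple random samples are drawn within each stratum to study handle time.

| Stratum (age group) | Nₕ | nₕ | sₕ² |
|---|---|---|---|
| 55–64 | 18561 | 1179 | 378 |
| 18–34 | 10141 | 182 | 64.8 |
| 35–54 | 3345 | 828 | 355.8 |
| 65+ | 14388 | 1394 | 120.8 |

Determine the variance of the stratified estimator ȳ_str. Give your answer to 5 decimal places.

0.07384

Var(ȳ_str) = Σₕ Wₕ²(1 − fₕ)sₕ²/nₕ with Wₕ = Nₕ/N, N = 46435.
55–64: Wₕ = 0.39972004; term = 0.39972004²·(1 − 0.06352028)·378/1179 = 0.047972043.
18–34: Wₕ = 0.21839130; term = 0.21839130²·(1 − 0.01794695)·64.8/182 = 0.016676666.
35–54: Wₕ = 0.07203618; term = 0.07203618²·(1 − 0.24753363)·355.8/828 = 0.0016778922.
65+: Wₕ = 0.30985248; term = 0.30985248²·(1 − 0.09688629)·120.8/1394 = 0.0075137467.
Sum = 0.073840348.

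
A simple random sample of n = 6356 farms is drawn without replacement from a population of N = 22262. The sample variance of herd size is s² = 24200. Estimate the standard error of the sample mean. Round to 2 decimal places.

1.65

Under SRS without replacement, Var(ȳ) = (1 − f)·s²/n with f = n/N = 6356/22262 = 0.28550894.
Var(ȳ) = (1 − 0.28550894)·24200/6356 = 0.71449106·3.8074261 = 2.7203719.
SE(ȳ) = √(2.7203719) = 1.65.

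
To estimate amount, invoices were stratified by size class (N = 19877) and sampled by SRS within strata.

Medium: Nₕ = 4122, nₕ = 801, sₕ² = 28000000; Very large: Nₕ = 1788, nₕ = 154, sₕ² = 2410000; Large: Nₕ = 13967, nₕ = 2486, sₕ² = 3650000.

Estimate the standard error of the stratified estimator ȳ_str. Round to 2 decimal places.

43.85

Var(ȳ_str) = Σₕ Wₕ²(1 − fₕ)sₕ²/nₕ with Wₕ = Nₕ/N, N = 19877.
Medium: Wₕ = 0.20737536; term = 0.20737536²·(1 − 0.19432314)·28000000/801 = 1211.1577.
Very large: Wₕ = 0.08995321; term = 0.08995321²·(1 − 0.08612975)·2410000/154 = 115.72154.
Large: Wₕ = 0.70267143; term = 0.70267143²·(1 − 0.17799098)·3650000/2486 = 595.89935.
Sum = 1922.7786.
SE = √(1922.7786) = 43.85.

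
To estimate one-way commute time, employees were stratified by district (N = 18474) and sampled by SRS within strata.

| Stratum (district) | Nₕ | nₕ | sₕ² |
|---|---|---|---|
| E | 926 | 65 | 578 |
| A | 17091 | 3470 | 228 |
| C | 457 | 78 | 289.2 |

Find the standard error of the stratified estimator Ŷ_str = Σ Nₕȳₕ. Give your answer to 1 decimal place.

Var(Ŷ_str) = Σₕ Nₕ²(1 − fₕ)sₕ²/nₕ.
E: 926²·(1 − 65/926)·578/65 = 7.0897124 × 10^6.
A: 17091²·(1 − 3470/17091)·228/3470 = 1.529614 × 10^7.
C: 457²·(1 − 78/457)·289.2/78 = 642183.43.
Sum = 2.3028036 × 10^7.
SE = √(2.3028036 × 10^7) = 4798.8.

4798.8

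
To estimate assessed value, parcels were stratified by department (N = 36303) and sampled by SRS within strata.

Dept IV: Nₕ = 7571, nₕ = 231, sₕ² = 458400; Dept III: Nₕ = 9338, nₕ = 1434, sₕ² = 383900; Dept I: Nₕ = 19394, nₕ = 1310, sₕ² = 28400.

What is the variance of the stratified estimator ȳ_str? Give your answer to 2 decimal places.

104.44

Var(ȳ_str) = Σₕ Wₕ²(1 − fₕ)sₕ²/nₕ with Wₕ = Nₕ/N, N = 36303.
Dept IV: Wₕ = 0.20855026; term = 0.20855026²·(1 − 0.03051116)·458400/231 = 83.675228.
Dept III: Wₕ = 0.25722392; term = 0.25722392²·(1 − 0.15356607)·383900/1434 = 14.992868.
Dept I: Wₕ = 0.53422582; term = 0.53422582²·(1 − 0.06754666)·28400/1310 = 5.7693104.
Sum = 104.43741.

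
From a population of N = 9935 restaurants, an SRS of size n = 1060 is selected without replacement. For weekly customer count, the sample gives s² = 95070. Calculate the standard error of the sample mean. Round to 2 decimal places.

8.95

Under SRS without replacement, Var(ȳ) = (1 − f)·s²/n with f = n/N = 1060/9935 = 0.10669351.
Var(ȳ) = (1 − 0.10669351)·95070/1060 = 0.89330649·89.688679 = 80.119479.
SE(ȳ) = √(80.119479) = 8.95.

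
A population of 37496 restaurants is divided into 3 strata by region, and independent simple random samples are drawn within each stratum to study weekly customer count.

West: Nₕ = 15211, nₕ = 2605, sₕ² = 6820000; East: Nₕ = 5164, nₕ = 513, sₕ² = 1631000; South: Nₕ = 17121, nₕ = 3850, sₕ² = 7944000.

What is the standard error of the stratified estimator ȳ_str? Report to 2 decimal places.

27.29

Var(ȳ_str) = Σₕ Wₕ²(1 − fₕ)sₕ²/nₕ with Wₕ = Nₕ/N, N = 37496.
West: Wₕ = 0.40566994; term = 0.40566994²·(1 − 0.17125764)·6820000/2605 = 357.06052.
East: Wₕ = 0.13772136; term = 0.13772136²·(1 − 0.09934160)·1631000/513 = 54.312437.
South: Wₕ = 0.45660870; term = 0.45660870²·(1 − 0.22487004)·7944000/3850 = 333.4582.
Sum = 744.83116.
SE = √(744.83116) = 27.29.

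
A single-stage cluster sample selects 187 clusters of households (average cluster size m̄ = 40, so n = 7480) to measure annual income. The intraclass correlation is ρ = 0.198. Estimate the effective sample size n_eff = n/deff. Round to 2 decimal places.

deff = 1 + (40 − 1)·0.198 = 1 + 7.722 = 8.722.
n_eff = 7480 / 8.722 = 857.60.

857.60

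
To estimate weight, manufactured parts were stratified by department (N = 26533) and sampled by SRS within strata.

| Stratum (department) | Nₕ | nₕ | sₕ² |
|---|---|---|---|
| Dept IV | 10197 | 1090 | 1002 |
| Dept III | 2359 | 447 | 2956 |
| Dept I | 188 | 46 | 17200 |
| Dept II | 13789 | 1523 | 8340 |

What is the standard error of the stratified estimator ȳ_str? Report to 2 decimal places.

Var(ȳ_str) = Σₕ Wₕ²(1 − fₕ)sₕ²/nₕ with Wₕ = Nₕ/N, N = 26533.
Dept IV: Wₕ = 0.38431387; term = 0.38431387²·(1 − 0.10689418)·1002/1090 = 0.12125964.
Dept III: Wₕ = 0.08890815; term = 0.08890815²·(1 − 0.18948707)·2956/447 = 0.042368201.
Dept I: Wₕ = 0.00708552; term = 0.00708552²·(1 − 0.24468085)·17200/46 = 0.014178951.
Dept II: Wₕ = 0.51969246; term = 0.51969246²·(1 − 0.11045036)·8340/1523 = 1.3156161.
Sum = 1.4934229.
SE = √(1.4934229) = 1.22.

1.22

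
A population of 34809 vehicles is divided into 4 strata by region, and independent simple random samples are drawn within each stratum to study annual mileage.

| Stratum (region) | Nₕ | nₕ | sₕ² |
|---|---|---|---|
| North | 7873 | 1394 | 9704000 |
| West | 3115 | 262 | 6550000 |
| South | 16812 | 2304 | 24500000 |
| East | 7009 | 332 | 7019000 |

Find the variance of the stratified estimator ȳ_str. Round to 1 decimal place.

Var(ȳ_str) = Σₕ Wₕ²(1 − fₕ)sₕ²/nₕ with Wₕ = Nₕ/N, N = 34809.
North: Wₕ = 0.22617714; term = 0.22617714²·(1 − 0.17706084)·9704000/1394 = 293.05771.
West: Wₕ = 0.08948835; term = 0.08948835²·(1 − 0.08410915)·6550000/262 = 183.36512.
South: Wₕ = 0.48297854; term = 0.48297854²·(1 − 0.13704497)·24500000/2304 = 2140.5602.
East: Wₕ = 0.20135597; term = 0.20135597²·(1 − 0.04736767)·7019000/332 = 816.56639.
Sum = 3433.5494.

3433.5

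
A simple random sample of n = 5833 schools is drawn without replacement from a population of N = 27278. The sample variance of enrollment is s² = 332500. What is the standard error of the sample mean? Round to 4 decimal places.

Under SRS without replacement, Var(ȳ) = (1 − f)·s²/n with f = n/N = 5833/27278 = 0.21383533.
Var(ȳ) = (1 − 0.21383533)·332500/5833 = 0.78616467·57.003257 = 44.813947.
SE(ȳ) = √(44.813947) = 6.6943.

6.6943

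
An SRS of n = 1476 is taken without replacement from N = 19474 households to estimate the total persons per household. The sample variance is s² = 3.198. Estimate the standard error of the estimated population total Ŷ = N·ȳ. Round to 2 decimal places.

871.44

Var(Ŷ) = N²·Var(ȳ) = N²·(1 − n/N)·s²/n.
f = 1476/19474 = 0.07579337; Var(ȳ) = 0.92420663·3.198/1476 = 0.0020024477.
Var(Ŷ) = 19474² · 0.0020024477 = 759401.61.
SE(Ŷ) = √(759401.61) = 871.44.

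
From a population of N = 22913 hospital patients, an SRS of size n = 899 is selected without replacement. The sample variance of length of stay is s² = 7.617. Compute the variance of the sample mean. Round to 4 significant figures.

0.008140

Under SRS without replacement, Var(ȳ) = (1 − f)·s²/n with f = n/N = 899/22913 = 0.03923537.
Var(ȳ) = (1 − 0.03923537)·7.617/899 = 0.96076463·0.0084727475 = 0.0081403161.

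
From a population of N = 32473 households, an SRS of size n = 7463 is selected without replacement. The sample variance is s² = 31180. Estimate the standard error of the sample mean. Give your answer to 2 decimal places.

1.79

Under SRS without replacement, Var(ȳ) = (1 − f)·s²/n with f = n/N = 7463/32473 = 0.22982170.
Var(ȳ) = (1 − 0.22982170)·31180/7463 = 0.77017830·4.1779445 = 3.2177622.
SE(ȳ) = √(3.2177622) = 1.79.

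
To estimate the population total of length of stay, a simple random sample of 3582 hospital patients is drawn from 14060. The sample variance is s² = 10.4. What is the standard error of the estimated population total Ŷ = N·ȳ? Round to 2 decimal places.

654.01

Var(Ŷ) = N²·Var(ȳ) = N²·(1 − n/N)·s²/n.
f = 3582/14060 = 0.25476529; Var(ȳ) = 0.74523471·10.4/3582 = 0.0021637189.
Var(Ŷ) = 14060² · 0.0021637189 = 427731.74.
SE(Ŷ) = √(427731.74) = 654.01.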